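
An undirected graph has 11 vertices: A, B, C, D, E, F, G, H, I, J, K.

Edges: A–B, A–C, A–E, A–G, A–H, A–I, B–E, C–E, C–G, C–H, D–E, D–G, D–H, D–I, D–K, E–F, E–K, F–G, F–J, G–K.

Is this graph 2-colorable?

A, C, H are mutually adjacent, so at least 3 colors are needed.
So 2 colors are not enough.

No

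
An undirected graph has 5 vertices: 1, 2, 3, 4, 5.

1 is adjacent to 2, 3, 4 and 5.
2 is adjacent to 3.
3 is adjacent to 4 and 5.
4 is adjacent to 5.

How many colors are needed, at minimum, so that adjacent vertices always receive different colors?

4

1, 3, 4, 5 are pairwise adjacent (a clique of size 4), so at least 4 colors are needed.
4 colors suffice: 1=blue, 2=green, 3=red, 4=green, 5=yellow. Every edge joins two different colors.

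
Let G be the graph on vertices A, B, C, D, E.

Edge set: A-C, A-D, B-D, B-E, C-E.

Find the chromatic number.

3

The cycle B-E-C-A-D-B has odd length 5, so it cannot be 2-colored; at least 3 colors are needed.
One proper 3-coloring: A=2, B=1, C=1, D=3, E=2. No two adjacent vertices share a color.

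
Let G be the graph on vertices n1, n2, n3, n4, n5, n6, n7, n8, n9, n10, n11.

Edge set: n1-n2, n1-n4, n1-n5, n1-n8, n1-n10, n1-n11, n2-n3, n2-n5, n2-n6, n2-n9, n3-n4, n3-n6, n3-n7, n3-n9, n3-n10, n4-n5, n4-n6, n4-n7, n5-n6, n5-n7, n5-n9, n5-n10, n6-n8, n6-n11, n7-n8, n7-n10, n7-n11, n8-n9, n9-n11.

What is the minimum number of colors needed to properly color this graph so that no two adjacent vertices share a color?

n1, n2, n5 are pairwise adjacent, so at least 3 colors are needed.
One proper 3-coloring: n1=2, n2=3, n3=1, n4=3, n5=1, n6=2, n7=2, n8=1, n9=2, n10=3, n11=1. Each edge has distinct colors on its endpoints.

3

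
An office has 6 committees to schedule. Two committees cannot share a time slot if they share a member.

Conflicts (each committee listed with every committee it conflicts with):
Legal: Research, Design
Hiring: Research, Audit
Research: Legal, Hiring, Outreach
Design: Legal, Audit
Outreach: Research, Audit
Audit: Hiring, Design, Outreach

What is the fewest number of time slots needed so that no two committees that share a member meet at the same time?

3

The cycle Audit-Design-Legal-Research-Outreach-Audit has odd length 5, so it cannot be 2-colored; at least 3 time slots are needed.
3 time slots suffice: time slot 1 → {Research, Audit}; time slot 2 → {Legal, Hiring, Outreach}; time slot 3 → {Design}. Each listed conflict is separated.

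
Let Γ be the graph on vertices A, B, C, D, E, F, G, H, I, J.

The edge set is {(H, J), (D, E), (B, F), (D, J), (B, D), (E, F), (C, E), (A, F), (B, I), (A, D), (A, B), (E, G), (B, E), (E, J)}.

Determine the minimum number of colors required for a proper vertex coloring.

3

A, B, D form a triangle, so at least 3 colors are needed.
A valid assignment using 3 colors: A=red, B=blue, C=blue, D=green, E=red, F=green, G=blue, H=red, I=red, J=blue. No two adjacent vertices share a color.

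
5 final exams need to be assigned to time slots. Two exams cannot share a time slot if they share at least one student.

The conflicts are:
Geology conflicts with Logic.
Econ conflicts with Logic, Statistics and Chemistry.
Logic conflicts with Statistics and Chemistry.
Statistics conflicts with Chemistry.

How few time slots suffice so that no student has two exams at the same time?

4

Econ, Logic, Statistics, Chemistry all conflict with each other, so at least 4 time slots are needed.
4 time slots suffice: Geology=2, Econ=2, Logic=1, Statistics=4, Chemistry=3. Each listed conflict is separated.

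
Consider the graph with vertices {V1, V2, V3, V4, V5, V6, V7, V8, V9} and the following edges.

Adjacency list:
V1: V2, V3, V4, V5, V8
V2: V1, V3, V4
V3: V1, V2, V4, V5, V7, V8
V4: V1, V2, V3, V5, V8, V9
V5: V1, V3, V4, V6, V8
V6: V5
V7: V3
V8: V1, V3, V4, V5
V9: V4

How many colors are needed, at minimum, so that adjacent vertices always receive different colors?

V1, V3, V4, V5, V8 form a clique, so at least 5 colors are needed.
5 colors suffice: V1=Y, V2=G, V3=R, V4=B, V5=G, V6=R, V7=B, V8=P, V9=R. No two adjacent vertices share a color.

5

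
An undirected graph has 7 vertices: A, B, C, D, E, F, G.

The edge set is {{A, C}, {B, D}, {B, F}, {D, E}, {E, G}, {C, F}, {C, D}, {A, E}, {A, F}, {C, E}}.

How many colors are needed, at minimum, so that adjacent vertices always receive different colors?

3

A, C, E are mutually adjacent, so at least 3 colors are needed.
A valid assignment using 3 colors: A=3, B=2, C=2, D=3, E=1, F=1, G=2. Each edge has distinct colors on its endpoints.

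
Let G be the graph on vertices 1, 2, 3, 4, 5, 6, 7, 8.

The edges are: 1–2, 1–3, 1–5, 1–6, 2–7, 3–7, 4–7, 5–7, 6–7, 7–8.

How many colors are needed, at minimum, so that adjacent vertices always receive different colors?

3 and 7 are adjacent, so at least 2 colors are needed.
A valid assignment using 2 colors: 1=red, 2=blue, 3=blue, 4=blue, 5=blue, 6=blue, 7=red, 8=blue. No two adjacent vertices share a color.

2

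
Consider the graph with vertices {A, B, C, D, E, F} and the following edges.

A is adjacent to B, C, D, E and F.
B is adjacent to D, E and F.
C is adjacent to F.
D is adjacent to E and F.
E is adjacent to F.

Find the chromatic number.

5

A, B, D, E, F form a clique, so at least 5 colors are needed.
5 colors suffice: color red → {A}; color blue → {F}; color green → {C, D}; color yellow → {B}; color purple → {E}. Every edge joins two different colors.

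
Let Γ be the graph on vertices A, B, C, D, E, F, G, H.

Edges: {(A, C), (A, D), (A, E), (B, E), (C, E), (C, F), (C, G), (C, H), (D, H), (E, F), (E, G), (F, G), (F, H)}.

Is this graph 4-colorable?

Yes

The chromatic number is 4. C, E, F, G form a clique, so at least 4 colors are needed.
4 colors suffice: color 1 → {B, C, D}; color 2 → {E, H}; color 3 → {A, F}; color 4 → {G}.
That is already a proper 4-coloring.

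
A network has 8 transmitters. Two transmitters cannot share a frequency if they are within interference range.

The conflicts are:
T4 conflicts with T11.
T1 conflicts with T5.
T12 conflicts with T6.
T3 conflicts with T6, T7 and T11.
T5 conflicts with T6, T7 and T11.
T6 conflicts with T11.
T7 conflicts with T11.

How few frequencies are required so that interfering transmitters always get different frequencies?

T5, T7, T11 are mutually in conflict, so at least 3 frequencies are needed.
3 frequencies suffice: T4=2, T1=1, T12=1, T3=2, T5=2, T6=3, T7=3, T11=1. No two conflicting transmitters share a frequency.

3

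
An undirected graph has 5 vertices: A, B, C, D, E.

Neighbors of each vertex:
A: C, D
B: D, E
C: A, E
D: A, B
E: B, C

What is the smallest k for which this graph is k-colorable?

3

The cycle E-C-A-D-B-E has odd length 5, so it cannot be 2-colored; at least 3 colors are needed.
3 colors suffice: color 1 → {A, B}; color 2 → {D, E}; color 3 → {C}. No two adjacent vertices share a color.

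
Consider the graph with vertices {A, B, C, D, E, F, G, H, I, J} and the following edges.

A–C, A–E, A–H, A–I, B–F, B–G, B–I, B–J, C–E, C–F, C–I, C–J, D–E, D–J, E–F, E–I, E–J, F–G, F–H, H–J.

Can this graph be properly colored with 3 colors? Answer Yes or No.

No

A, C, E, I form a clique, so at least 4 colors are needed.
So 3 colors are not enough.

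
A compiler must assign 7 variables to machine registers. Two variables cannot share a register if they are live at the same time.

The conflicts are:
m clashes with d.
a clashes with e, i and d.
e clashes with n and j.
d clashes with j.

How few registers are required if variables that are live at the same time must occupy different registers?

e and n conflict, so at least 2 registers are needed.
Using 2 registers: m=1, a=1, e=2, i=2, n=1, d=2, j=1. Every pair that conflicts lands in different registers.

2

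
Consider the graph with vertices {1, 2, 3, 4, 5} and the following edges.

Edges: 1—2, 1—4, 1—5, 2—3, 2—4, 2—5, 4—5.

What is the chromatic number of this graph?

4

1, 2, 4, 5 form a clique, so at least 4 colors are needed.
4 colors suffice: color a → {2}; color b → {3, 5}; color c → {1}; color d → {4}. Each edge has distinct colors on its endpoints.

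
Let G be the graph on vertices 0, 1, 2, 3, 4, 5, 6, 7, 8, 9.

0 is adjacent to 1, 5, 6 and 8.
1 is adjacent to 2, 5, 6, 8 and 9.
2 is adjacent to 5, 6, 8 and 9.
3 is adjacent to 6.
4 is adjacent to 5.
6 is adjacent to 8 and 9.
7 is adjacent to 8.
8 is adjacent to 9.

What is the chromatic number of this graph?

5

1, 2, 6, 8, 9 form a clique, so at least 5 colors are needed.
5 colors suffice: 0=yellow, 1=blue, 2=yellow, 3=blue, 4=blue, 5=red, 6=red, 7=red, 8=green, 9=purple. Every edge joins two different colors.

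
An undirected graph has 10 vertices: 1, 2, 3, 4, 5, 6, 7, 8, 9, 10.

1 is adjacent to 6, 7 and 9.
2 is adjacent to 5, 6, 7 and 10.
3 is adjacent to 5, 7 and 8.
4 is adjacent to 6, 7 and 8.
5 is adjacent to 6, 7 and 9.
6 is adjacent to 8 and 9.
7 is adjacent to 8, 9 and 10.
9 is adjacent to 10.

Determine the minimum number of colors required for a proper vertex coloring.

3

2, 5, 7 form a triangle, so at least 3 colors are needed.
One proper 3-coloring: 1=blue, 2=green, 3=green, 4=green, 5=blue, 6=red, 7=red, 8=blue, 9=green, 10=blue. Each edge has distinct colors on its endpoints.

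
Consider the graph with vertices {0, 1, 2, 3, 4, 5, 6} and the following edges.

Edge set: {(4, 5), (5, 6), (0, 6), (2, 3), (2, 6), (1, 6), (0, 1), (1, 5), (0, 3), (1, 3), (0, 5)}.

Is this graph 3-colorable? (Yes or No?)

No

0, 1, 5, 6 form a clique, so at least 4 colors are needed.
So 3 colors are not enough.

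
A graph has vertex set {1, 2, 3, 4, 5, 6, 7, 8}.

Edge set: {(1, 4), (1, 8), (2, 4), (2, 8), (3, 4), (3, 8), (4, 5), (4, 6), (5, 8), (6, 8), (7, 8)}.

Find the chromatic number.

2

4 and 6 are adjacent, so at least 2 colors are needed.
2 colors suffice: 1=blue, 2=blue, 3=blue, 4=red, 5=blue, 6=blue, 7=blue, 8=red. No two adjacent vertices share a color.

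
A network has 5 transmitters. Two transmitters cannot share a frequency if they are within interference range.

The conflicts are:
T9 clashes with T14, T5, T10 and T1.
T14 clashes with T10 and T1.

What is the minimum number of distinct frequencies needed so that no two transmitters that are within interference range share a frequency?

3

T9, T14, T1 pairwise conflict, so at least 3 frequencies are needed.
A valid assignment using 3 frequencies: T9=1, T14=2, T5=2, T10=3, T1=3. No two conflicting transmitters share a frequency.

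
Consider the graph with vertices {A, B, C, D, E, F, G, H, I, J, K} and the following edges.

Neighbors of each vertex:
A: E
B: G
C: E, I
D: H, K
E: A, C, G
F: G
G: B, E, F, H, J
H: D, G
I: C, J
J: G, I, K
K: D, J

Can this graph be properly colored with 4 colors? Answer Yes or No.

The chromatic number is 3. The cycle I-J-G-E-C-I has odd length 5, so it cannot be 2-colored; at least 3 colors are needed.
3 colors suffice: color 1 → {A, G, I, K}; color 2 → {B, E, F, H, J}; color 3 → {C, D}.
Since 4 ≥ 3, a proper 4-coloring certainly exists.

Yes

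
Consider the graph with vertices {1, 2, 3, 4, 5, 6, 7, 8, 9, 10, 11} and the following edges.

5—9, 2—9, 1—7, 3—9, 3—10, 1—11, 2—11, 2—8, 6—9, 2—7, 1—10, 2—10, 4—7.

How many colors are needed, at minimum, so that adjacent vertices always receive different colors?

6 and 9 are adjacent, so at least 2 colors are needed.
2 colors suffice: color red → {1, 2, 3, 4, 5, 6}; color blue → {7, 8, 9, 10, 11}. Every edge joins two different colors.

2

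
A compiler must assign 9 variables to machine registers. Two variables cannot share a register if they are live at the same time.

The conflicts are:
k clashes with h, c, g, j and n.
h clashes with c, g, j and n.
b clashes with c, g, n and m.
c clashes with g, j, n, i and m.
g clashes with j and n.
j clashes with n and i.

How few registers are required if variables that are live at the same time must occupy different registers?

6

k, h, c, g, j, n pairwise conflict, so at least 6 registers are needed.
6 registers suffice: register 1 → {c}; register 2 → {b, j}; register 3 → {n, i, m}; register 4 → {g}; register 5 → {k}; register 6 → {h}. No two conflicting variables share a register.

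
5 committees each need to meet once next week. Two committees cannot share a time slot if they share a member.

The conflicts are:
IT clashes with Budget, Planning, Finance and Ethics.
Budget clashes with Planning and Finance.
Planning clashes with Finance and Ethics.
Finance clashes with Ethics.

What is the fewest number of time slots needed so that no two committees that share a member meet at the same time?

4

IT, Budget, Planning, Finance all conflict with each other, so at least 4 time slots are needed.
4 time slots suffice: time slot 1 → {IT}; time slot 2 → {Planning}; time slot 3 → {Finance}; time slot 4 → {Budget, Ethics}. No two conflicting committees share a time slot.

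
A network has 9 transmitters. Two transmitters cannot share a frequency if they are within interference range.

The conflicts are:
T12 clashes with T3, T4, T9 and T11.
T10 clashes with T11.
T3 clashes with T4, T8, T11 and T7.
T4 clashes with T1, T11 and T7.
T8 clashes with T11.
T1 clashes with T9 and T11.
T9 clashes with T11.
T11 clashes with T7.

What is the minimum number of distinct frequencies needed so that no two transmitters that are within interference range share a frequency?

T12, T3, T4, T11 are mutually in conflict, so at least 4 frequencies are needed.
4 frequencies suffice: T12=4, T10=2, T3=2, T4=3, T8=3, T1=4, T9=2, T11=1, T7=4. Each listed conflict is separated.

4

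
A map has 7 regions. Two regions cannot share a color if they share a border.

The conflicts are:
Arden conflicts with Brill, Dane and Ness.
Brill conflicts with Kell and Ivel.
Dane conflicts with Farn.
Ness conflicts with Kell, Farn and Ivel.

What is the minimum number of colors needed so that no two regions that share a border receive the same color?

2

Ness and Farn conflict, so at least 2 colors are needed.
2 colors suffice: color 1 → {Brill, Dane, Ness}; color 2 → {Arden, Kell, Farn, Ivel}. Each listed conflict is separated.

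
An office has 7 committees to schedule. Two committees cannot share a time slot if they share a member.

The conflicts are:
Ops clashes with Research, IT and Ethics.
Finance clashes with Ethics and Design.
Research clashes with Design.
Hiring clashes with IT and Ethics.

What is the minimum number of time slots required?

3

The cycle Research-Design-Finance-Ethics-Ops-Research has odd length 5, so it cannot be 2-colored; at least 3 time slots are needed.
3 time slots suffice: time slot 1 → {IT, Ethics, Design}; time slot 2 → {Ops, Finance, Hiring}; time slot 3 → {Research}. Each listed conflict is separated.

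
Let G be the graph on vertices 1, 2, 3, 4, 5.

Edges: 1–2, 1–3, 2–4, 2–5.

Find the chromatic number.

2 and 4 are adjacent, so at least 2 colors are needed.
A valid assignment using 2 colors: 1=blue, 2=red, 3=red, 4=blue, 5=blue. Each edge has distinct colors on its endpoints.

2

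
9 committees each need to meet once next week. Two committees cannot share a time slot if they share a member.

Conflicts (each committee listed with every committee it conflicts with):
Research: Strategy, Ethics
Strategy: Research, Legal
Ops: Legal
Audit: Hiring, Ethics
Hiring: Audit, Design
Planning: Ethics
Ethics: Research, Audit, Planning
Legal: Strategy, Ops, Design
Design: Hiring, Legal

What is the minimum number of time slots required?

The cycle Ethics-Audit-Hiring-Design-Legal-Strategy-Research-Ethics has odd length 7, so it cannot be 2-colored; at least 3 time slots are needed.
3 time slots suffice: time slot 1 → {Hiring, Ethics, Legal}; time slot 2 → {Strategy, Ops, Audit, Planning, Design}; time slot 3 → {Research}. No two conflicting committees share a time slot.

3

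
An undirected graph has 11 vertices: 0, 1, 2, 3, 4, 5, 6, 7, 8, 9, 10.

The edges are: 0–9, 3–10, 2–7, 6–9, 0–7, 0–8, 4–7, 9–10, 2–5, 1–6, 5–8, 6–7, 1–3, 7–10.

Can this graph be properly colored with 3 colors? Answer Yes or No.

Yes

The chromatic number is 3. The cycle 10-7-6-1-3-10 has odd length 5, so it cannot be 2-colored; at least 3 colors are needed.
One proper 3-coloring: 0=blue, 1=red, 2=blue, 3=green, 4=blue, 5=red, 6=blue, 7=red, 8=green, 9=red, 10=blue.
That is already a proper 3-coloring.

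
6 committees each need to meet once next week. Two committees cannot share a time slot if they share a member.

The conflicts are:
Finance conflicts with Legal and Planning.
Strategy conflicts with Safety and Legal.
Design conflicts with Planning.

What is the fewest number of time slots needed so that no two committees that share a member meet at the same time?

2

Finance and Legal conflict, so at least 2 time slots are needed.
2 time slots suffice: time slot 1 → {Safety, Legal, Planning}; time slot 2 → {Finance, Strategy, Design}. Every pair that conflicts lands in different time slots.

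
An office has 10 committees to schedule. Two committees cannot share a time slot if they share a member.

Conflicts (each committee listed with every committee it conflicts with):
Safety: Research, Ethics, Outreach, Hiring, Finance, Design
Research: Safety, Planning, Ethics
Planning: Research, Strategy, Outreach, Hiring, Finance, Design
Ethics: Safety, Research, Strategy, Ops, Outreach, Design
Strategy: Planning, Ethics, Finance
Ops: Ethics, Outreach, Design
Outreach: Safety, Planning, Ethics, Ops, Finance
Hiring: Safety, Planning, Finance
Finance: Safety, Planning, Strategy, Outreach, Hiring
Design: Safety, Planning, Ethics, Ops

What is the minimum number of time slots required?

3

Ethics, Ops, Outreach are mutually in conflict, so at least 3 time slots are needed.
3 time slots suffice: time slot 1 → {Safety, Planning, Ops}; time slot 2 → {Ethics, Finance}; time slot 3 → {Research, Strategy, Outreach, Hiring, Design}. Every pair that conflicts lands in different time slots.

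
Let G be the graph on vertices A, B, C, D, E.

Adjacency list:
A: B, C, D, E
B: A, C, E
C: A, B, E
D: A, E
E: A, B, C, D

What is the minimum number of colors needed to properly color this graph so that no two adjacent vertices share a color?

A, B, C, E are pairwise adjacent (a clique of size 4), so at least 4 colors are needed.
One proper 4-coloring: A=2, B=4, C=3, D=3, E=1. Every edge joins two different colors.

4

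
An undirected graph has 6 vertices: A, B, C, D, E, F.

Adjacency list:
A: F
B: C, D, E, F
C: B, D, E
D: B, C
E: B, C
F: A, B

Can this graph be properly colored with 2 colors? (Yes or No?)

B, C, D are mutually adjacent, so at least 3 colors are needed.
So 2 colors are not enough.

No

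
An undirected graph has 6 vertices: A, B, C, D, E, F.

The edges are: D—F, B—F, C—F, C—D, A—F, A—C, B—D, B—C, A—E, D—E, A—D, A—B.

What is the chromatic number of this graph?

5

A, B, C, D, F form a clique, so at least 5 colors are needed.
One proper 5-coloring: A=2, B=3, C=4, D=1, E=3, F=5. Each edge has distinct colors on its endpoints.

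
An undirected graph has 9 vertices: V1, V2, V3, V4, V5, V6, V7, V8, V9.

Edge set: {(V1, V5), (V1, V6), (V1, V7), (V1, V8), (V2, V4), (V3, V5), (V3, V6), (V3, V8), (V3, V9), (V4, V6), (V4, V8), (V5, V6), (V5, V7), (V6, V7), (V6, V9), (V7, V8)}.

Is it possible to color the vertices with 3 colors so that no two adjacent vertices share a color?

No

V1, V5, V6, V7 are mutually adjacent (a clique of size 4), so at least 4 colors are needed.
So 3 colors are not enough.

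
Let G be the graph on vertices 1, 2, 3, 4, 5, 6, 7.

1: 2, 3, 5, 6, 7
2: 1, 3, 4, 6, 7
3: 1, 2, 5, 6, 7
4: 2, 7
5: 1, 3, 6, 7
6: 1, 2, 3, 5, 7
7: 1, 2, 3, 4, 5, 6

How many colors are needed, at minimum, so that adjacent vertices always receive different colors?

1, 3, 5, 6, 7 are mutually adjacent (a clique of size 5), so at least 5 colors are needed.
5 colors suffice: color a → {7}; color b → {4, 6}; color c → {2, 5}; color d → {1}; color e → {3}. Each edge has distinct colors on its endpoints.

5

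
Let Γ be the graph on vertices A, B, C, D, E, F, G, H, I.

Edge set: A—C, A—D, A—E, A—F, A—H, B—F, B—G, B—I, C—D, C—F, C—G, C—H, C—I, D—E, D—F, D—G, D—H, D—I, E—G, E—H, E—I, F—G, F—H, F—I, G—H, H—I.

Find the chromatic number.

5

A, C, D, F, H are mutually adjacent (a clique of size 5), so at least 5 colors are needed.
5 colors suffice: color 1 → {E, F}; color 2 → {B, D}; color 3 → {H}; color 4 → {A, G, I}; color 5 → {C}. Each edge has distinct colors on its endpoints.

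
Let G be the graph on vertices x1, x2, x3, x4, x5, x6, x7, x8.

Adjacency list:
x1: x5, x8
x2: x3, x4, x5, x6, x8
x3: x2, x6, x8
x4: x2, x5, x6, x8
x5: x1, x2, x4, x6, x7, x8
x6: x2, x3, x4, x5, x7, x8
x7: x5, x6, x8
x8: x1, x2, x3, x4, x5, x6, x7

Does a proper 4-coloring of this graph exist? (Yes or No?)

No

x2, x4, x5, x6, x8 form a clique, so at least 5 colors are needed.
So 4 colors are not enough.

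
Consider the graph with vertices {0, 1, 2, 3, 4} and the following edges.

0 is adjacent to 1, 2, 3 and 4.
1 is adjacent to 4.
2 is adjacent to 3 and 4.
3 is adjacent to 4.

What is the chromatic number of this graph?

4

0, 2, 3, 4 form a clique, so at least 4 colors are needed.
One proper 4-coloring: 0=b, 1=c, 2=d, 3=c, 4=a. Every edge joins two different colors.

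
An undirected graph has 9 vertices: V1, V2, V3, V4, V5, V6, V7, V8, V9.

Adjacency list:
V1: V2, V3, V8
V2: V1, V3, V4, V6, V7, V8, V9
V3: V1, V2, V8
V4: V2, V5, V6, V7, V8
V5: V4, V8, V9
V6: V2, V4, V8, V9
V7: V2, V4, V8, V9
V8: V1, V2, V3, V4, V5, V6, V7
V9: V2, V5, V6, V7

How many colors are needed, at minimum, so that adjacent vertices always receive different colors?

4

V2, V4, V6, V8 are pairwise adjacent (a clique of size 4), so at least 4 colors are needed.
4 colors suffice: color R → {V2, V5}; color B → {V8, V9}; color G → {V1, V4}; color Y → {V3, V6, V7}. No two adjacent vertices share a color.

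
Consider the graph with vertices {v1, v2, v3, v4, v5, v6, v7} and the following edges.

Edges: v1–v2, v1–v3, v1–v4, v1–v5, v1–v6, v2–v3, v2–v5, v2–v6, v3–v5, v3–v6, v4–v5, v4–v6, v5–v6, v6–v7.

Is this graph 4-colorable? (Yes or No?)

No

v1, v2, v3, v5, v6 are mutually adjacent (a clique of size 5), so at least 5 colors are needed.
So 4 colors are not enough.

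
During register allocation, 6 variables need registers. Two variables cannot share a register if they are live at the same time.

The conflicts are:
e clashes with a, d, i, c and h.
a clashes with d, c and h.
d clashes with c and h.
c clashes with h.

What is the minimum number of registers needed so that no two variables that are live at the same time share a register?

e, a, d, c, h all conflict with each other, so at least 5 registers are needed.
5 registers suffice: register 1 → {e}; register 2 → {i, h}; register 3 → {a}; register 4 → {d}; register 5 → {c}. Every pair that conflicts lands in different registers.

5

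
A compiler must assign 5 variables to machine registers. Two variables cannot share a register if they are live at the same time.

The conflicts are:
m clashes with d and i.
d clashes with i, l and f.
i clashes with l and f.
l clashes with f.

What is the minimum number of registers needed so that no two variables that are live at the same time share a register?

4

d, i, l, f pairwise conflict, so at least 4 registers are needed.
4 registers suffice: register 1 → {d}; register 2 → {i}; register 3 → {m, f}; register 4 → {l}. Each listed conflict is separated.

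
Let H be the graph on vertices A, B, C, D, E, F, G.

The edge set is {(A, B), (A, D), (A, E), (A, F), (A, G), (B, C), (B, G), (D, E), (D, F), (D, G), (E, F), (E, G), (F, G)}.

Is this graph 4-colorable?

No

A, D, E, F, G are mutually adjacent (a clique of size 5), so at least 5 colors are needed.
So 4 colors are not enough.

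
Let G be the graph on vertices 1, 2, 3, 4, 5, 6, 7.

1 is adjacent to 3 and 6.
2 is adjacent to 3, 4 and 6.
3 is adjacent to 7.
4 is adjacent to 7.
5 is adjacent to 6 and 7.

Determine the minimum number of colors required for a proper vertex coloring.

3

The cycle 7-3-1-6-5-7 has odd length 5, so it cannot be 2-colored; at least 3 colors are needed.
3 colors suffice: color red → {3, 4, 6}; color blue → {1, 2, 7}; color green → {5}. Each edge has distinct colors on its endpoints.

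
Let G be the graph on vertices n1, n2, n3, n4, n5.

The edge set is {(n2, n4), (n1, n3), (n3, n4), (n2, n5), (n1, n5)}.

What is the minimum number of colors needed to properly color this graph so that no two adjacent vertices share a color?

3

The cycle n1-n5-n2-n4-n3-n1 has odd length 5, so it cannot be 2-colored; at least 3 colors are needed.
3 colors suffice: color 1 → {n2, n3}; color 2 → {n4, n5}; color 3 → {n1}. Each edge has distinct colors on its endpoints.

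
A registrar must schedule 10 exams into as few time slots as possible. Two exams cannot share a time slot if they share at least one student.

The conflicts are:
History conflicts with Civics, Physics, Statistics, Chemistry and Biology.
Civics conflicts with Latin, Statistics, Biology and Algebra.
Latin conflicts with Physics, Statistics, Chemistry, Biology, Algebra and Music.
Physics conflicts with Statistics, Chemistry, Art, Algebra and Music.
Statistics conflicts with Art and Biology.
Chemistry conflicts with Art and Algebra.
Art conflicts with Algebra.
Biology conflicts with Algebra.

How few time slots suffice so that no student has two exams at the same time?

4

Civics, Latin, Statistics, Biology are mutually in conflict, so at least 4 time slots are needed.
A valid assignment using 4 time slots: History=1, Civics=2, Latin=1, Physics=2, Statistics=3, Chemistry=4, Art=1, Biology=4, Algebra=3, Music=3. No two conflicting exams share a time slot.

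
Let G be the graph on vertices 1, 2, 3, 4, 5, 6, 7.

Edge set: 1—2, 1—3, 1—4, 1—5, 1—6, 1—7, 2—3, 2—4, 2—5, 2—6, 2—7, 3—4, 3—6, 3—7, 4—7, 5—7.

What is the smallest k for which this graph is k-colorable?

5

1, 2, 3, 4, 7 are mutually adjacent (a clique of size 5), so at least 5 colors are needed.
One proper 5-coloring: 1=red, 2=blue, 3=green, 4=purple, 5=green, 6=yellow, 7=yellow. No two adjacent vertices share a color.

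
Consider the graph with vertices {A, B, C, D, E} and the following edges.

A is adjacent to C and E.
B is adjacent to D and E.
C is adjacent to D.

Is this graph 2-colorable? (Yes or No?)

No

The cycle A-E-B-D-C-A has odd length 5, so it cannot be 2-colored; at least 3 colors are needed.
So 2 colors are not enough.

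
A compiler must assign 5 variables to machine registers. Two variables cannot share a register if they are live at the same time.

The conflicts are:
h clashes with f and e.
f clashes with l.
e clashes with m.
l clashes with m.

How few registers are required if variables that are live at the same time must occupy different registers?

The cycle h-f-l-m-e-h has odd length 5, so it cannot be 2-colored; at least 3 registers are needed.
3 registers suffice: register 1 → {h, l}; register 2 → {f, m}; register 3 → {e}. No two conflicting variables share a register.

3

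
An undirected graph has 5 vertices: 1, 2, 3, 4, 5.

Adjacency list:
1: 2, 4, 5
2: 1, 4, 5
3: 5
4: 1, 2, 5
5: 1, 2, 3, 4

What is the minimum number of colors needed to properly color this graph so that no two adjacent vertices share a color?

1, 2, 4, 5 are mutually adjacent (a clique of size 4), so at least 4 colors are needed.
4 colors suffice: 1=d, 2=c, 3=b, 4=b, 5=a. No two adjacent vertices share a color.

4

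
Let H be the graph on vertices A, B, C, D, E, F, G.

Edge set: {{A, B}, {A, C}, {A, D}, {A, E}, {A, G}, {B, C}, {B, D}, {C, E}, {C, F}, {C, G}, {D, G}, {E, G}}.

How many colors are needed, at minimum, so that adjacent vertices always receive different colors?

4

A, C, E, G form a clique, so at least 4 colors are needed.
One proper 4-coloring: A=red, B=green, C=blue, D=blue, E=yellow, F=red, G=green. Each edge has distinct colors on its endpoints.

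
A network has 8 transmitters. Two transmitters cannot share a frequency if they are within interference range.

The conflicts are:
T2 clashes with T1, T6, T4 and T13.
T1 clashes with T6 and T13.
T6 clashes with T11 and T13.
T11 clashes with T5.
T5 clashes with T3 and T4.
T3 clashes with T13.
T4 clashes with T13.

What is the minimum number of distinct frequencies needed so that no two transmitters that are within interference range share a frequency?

T2, T1, T6, T13 pairwise conflict, so at least 4 frequencies are needed.
4 frequencies suffice: frequency 1 → {T5, T13}; frequency 2 → {T2, T11, T3}; frequency 3 → {T6, T4}; frequency 4 → {T1}. No two conflicting transmitters share a frequency.

4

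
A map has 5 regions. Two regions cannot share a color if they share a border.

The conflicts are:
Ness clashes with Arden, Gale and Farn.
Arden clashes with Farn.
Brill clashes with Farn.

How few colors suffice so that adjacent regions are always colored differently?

3

Ness, Arden, Farn all conflict with each other, so at least 3 colors are needed.
3 colors suffice: Ness=2, Arden=3, Brill=2, Gale=1, Farn=1. No two conflicting regions share a color.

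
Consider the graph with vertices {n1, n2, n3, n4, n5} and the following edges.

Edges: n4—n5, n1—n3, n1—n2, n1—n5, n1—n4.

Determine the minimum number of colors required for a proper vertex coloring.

n1, n4, n5 are pairwise adjacent, so at least 3 colors are needed.
3 colors suffice: color 1 → {n1}; color 2 → {n2, n3, n5}; color 3 → {n4}. Each edge has distinct colors on its endpoints.

3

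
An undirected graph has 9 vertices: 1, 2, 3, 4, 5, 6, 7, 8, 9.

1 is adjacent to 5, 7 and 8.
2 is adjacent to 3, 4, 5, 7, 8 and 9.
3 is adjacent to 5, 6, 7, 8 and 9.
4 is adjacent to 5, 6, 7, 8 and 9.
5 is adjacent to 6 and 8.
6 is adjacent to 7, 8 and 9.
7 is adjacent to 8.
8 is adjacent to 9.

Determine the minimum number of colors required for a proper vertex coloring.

3, 6, 7, 8 are mutually adjacent (a clique of size 4), so at least 4 colors are needed.
A valid assignment using 4 colors: 1=b, 2=d, 3=b, 4=b, 5=c, 6=d, 7=c, 8=a, 9=c. No two adjacent vertices share a color.

4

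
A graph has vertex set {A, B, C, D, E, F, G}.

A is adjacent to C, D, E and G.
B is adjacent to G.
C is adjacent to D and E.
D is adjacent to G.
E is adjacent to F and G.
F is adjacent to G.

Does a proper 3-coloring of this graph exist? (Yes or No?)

Yes

The chromatic number is 3. A, E, G form a triangle, so at least 3 colors are needed.
3 colors suffice: color 1 → {C, G}; color 2 → {A, B, F}; color 3 → {D, E}.
That is already a proper 3-coloring.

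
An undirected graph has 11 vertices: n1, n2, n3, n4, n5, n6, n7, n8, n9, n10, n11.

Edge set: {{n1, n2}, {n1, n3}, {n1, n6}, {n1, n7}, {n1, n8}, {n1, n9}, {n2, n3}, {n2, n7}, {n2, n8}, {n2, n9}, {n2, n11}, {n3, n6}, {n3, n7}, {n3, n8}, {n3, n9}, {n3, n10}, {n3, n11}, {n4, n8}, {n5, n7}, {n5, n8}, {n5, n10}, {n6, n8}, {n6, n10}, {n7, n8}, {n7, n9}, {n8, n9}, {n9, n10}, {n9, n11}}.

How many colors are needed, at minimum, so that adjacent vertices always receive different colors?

6

n1, n2, n3, n7, n8, n9 are mutually adjacent (a clique of size 6), so at least 6 colors are needed.
6 colors suffice: n1=4, n2=6, n3=1, n4=1, n5=1, n6=3, n7=5, n8=2, n9=3, n10=2, n11=2. Every edge joins two different colors.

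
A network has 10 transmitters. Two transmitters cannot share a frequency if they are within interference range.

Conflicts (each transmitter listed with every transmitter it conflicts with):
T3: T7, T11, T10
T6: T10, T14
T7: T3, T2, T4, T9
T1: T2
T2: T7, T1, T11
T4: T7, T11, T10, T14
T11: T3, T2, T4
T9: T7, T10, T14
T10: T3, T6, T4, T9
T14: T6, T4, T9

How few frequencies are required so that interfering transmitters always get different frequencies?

2

T1 and T2 conflict, so at least 2 frequencies are needed.
Using 2 frequencies: T3=1, T6=1, T7=2, T1=2, T2=1, T4=1, T11=2, T9=1, T10=2, T14=2. Every pair that conflicts lands in different frequencies.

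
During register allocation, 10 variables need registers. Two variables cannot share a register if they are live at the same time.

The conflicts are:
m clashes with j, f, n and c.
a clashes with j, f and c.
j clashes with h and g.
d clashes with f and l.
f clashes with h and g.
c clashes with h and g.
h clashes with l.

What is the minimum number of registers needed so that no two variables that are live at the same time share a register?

2

j and g conflict, so at least 2 registers are needed.
2 registers suffice: register 1 → {j, f, n, c, l}; register 2 → {m, a, d, h, g}. Every pair that conflicts lands in different registers.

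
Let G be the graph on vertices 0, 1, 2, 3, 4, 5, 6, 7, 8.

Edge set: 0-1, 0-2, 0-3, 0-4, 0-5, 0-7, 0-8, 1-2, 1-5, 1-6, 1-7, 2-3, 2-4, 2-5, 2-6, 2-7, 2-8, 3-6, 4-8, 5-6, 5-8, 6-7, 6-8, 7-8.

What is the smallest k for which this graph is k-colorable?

0, 1, 2, 7 are pairwise adjacent (a clique of size 4), so at least 4 colors are needed.
4 colors suffice: color a → {2}; color b → {0, 6}; color c → {1, 3, 8}; color d → {4, 5, 7}. Every edge joins two different colors.

4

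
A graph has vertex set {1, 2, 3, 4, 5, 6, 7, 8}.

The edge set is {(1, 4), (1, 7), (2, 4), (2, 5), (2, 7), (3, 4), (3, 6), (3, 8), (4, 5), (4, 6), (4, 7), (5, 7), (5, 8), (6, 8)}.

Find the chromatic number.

4

2, 4, 5, 7 form a clique, so at least 4 colors are needed.
4 colors suffice: color a → {4, 8}; color b → {1, 5, 6}; color c → {3, 7}; color d → {2}. Each edge has distinct colors on its endpoints.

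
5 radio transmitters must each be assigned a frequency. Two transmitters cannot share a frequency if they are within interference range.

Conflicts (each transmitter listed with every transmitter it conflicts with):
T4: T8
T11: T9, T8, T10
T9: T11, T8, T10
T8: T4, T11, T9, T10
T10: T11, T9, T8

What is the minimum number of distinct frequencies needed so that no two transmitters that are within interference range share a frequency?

4

T11, T9, T8, T10 are mutually in conflict, so at least 4 frequencies are needed.
A valid assignment using 4 frequencies: T4=2, T11=3, T9=4, T8=1, T10=2. Every pair that conflicts lands in different frequencies.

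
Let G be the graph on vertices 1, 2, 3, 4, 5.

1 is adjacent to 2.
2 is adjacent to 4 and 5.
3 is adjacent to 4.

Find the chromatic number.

2

2 and 5 are adjacent, so at least 2 colors are needed.
One proper 2-coloring: 1=blue, 2=red, 3=red, 4=blue, 5=blue. Every edge joins two different colors.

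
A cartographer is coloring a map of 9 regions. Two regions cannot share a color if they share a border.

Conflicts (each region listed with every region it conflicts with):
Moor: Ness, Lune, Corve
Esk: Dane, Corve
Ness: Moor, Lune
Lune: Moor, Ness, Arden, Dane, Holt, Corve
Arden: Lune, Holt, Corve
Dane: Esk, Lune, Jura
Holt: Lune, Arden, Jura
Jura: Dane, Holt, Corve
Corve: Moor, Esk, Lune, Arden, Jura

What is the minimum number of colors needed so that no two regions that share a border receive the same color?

Moor, Ness, Lune all conflict with each other, so at least 3 colors are needed.
3 colors suffice: color 1 → {Esk, Lune, Jura}; color 2 → {Ness, Dane, Holt, Corve}; color 3 → {Moor, Arden}. Each listed conflict is separated.

3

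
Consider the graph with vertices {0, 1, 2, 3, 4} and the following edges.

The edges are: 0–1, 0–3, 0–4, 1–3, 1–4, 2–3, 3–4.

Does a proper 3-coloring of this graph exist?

0, 1, 3, 4 form a clique, so at least 4 colors are needed.
So 3 colors are not enough.

No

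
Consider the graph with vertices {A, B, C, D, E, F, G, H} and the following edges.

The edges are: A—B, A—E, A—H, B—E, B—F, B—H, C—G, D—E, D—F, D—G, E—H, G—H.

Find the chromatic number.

4

A, B, E, H form a clique, so at least 4 colors are needed.
One proper 4-coloring: A=4, B=1, C=1, D=1, E=3, F=2, G=3, H=2. No two adjacent vertices share a color.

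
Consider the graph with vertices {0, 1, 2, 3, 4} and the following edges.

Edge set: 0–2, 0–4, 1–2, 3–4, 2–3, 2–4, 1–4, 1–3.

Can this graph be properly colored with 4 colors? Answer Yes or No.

Yes

The chromatic number is 4. 1, 2, 3, 4 are pairwise adjacent (a clique of size 4), so at least 4 colors are needed.
4 colors suffice: color red → {4}; color blue → {2}; color green → {0, 1}; color yellow → {3}.
That is already a proper 4-coloring.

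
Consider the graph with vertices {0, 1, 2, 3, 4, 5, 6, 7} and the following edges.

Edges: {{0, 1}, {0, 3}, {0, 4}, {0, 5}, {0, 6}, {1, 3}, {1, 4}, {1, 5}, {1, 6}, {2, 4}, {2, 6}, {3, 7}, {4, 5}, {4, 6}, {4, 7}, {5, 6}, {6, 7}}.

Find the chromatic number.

0, 1, 4, 5, 6 are mutually adjacent (a clique of size 5), so at least 5 colors are needed.
A valid assignment using 5 colors: 0=yellow, 1=green, 2=green, 3=red, 4=blue, 5=purple, 6=red, 7=green. No two adjacent vertices share a color.

5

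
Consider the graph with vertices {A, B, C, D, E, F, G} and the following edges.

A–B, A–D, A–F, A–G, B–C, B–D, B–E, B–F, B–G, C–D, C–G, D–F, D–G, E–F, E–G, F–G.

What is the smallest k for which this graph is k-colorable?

A, B, D, F, G are mutually adjacent (a clique of size 5), so at least 5 colors are needed.
5 colors suffice: A=5, B=2, C=3, D=4, E=4, F=3, G=1. Every edge joins two different colors.

5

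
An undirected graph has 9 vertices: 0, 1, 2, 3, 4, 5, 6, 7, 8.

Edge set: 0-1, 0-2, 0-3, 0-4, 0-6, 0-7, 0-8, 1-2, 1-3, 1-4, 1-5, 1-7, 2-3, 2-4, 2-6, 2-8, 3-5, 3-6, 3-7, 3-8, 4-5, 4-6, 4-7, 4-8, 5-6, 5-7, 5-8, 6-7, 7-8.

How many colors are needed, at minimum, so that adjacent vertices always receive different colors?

0, 2, 4, 8 are pairwise adjacent (a clique of size 4), so at least 4 colors are needed.
4 colors suffice: 0=green, 1=yellow, 2=blue, 3=red, 4=red, 5=green, 6=yellow, 7=blue, 8=yellow. No two adjacent vertices share a color.

4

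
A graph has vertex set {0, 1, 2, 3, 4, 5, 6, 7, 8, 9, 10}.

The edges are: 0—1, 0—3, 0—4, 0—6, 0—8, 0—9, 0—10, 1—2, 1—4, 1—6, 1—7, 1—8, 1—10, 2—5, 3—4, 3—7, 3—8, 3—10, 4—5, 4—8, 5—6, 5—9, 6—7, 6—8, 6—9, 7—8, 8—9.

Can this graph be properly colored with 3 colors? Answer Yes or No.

1, 6, 7, 8 form a clique, so at least 4 colors are needed.
So 3 colors are not enough.

No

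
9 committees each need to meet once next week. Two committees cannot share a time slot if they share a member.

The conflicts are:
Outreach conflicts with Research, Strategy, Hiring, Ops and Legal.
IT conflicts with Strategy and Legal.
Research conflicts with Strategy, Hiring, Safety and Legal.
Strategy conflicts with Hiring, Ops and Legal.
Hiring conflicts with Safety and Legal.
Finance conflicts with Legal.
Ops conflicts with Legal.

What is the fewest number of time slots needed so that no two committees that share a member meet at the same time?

Outreach, Research, Strategy, Hiring, Legal pairwise conflict, so at least 5 time slots are needed.
Using 5 time slots: Outreach=4, IT=3, Research=3, Strategy=2, Hiring=5, Safety=1, Finance=2, Ops=3, Legal=1. Every pair that conflicts lands in different time slots.

5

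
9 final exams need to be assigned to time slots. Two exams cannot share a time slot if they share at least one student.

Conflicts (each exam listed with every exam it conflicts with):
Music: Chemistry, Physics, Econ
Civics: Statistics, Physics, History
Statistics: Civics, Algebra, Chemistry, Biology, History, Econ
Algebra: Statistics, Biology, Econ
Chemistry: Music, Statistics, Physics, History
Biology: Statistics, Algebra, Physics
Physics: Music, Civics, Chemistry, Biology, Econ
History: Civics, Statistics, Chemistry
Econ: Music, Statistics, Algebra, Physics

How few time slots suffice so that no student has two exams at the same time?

Statistics, Algebra, Econ are mutually in conflict, so at least 3 time slots are needed.
3 time slots suffice: time slot 1 → {Statistics, Physics}; time slot 2 → {Civics, Chemistry, Biology, Econ}; time slot 3 → {Music, Algebra, History}. Each listed conflict is separated.

3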